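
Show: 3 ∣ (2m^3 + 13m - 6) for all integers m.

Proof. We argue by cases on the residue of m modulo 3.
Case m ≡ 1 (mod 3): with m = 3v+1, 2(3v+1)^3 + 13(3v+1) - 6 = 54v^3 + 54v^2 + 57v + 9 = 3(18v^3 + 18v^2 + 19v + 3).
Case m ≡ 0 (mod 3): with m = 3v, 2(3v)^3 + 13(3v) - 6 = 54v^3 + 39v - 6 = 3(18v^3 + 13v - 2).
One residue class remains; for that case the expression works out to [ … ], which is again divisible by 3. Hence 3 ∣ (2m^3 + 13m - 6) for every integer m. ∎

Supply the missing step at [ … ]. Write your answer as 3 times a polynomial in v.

3(18v^3 + 36v^2 + 37v + 12)

Only m ≡ 2 (mod 3) is unaccounted for. Put m = 3v+2:
2(3v+2)^3 + 13(3v+2) - 6 expands to 54v^3 + 108v^2 + 111v + 36,
and factoring out 3 leaves 3(18v^3 + 36v^2 + 37v + 12).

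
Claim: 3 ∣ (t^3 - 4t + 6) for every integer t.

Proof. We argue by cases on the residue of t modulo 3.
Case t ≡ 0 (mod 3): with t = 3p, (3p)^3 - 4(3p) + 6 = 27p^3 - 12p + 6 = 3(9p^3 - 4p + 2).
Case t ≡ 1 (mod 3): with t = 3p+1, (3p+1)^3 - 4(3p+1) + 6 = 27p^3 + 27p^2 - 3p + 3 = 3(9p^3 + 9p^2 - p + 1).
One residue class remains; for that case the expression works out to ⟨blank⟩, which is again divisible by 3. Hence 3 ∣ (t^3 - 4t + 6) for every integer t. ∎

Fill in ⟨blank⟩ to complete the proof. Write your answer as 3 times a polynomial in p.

Only t ≡ 2 (mod 3) is unaccounted for. Put t = 3p+2:
(3p+2)^3 - 4(3p+2) + 6 expands to 27p^3 + 54p^2 + 24p + 6,
and factoring out 3 leaves 3(9p^3 + 18p^2 + 8p + 2).

3(9p^3 + 18p^2 + 8p + 2)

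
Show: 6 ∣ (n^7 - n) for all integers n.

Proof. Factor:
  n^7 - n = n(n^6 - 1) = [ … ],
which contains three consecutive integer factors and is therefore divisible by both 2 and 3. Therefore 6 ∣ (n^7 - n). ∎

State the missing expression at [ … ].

(n - 1)n(n + 1)(n^4 + n^2 + 1)

n^6 - 1 = (n^2 - 1)(n^4 + n^2 + 1), and n^2 - 1 = (n-1)(n+1).
So n(n^6 - 1) = (n - 1)n(n + 1)(n^4 + n^2 + 1).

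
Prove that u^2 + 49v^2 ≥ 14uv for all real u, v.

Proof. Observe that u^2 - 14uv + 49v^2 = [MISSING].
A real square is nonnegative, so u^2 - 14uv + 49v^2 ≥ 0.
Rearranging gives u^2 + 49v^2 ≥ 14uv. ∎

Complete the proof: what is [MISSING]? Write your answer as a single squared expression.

(u - 7v)^2

u^2 - 14uv + 49v^2 is a perfect-square trinomial: the outer terms are (u)^2 and (7v)^2, and the cross term is -2·u·7v.
So u^2 - 14uv + 49v^2 = (u - 7v)^2 ≥ 0.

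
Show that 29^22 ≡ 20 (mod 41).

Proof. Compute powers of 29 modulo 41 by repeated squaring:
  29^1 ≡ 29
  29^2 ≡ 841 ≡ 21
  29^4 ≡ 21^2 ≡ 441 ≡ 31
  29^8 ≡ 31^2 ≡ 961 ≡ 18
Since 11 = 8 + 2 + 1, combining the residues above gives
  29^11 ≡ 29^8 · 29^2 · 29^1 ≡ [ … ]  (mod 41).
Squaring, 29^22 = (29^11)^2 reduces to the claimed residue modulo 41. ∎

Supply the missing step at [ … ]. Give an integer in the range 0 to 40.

29^8 · 29^2 · 29^1 ≡ 18 · 21 · 29 = 10962.
10962 mod 41 = 15, so 29^11 ≡ 15 (mod 41).

15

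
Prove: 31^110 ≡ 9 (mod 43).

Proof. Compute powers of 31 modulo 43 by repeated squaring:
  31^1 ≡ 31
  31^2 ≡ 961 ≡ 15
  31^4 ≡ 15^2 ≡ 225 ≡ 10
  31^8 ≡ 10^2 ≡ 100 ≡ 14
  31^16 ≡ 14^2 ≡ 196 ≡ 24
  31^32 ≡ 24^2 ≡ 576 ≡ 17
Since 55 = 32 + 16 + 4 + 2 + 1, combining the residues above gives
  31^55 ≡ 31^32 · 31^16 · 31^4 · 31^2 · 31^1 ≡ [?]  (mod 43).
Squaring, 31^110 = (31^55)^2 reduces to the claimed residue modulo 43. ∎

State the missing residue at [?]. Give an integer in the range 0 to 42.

31^32 · 31^16 · 31^4 · 31^2 · 31^1 ≡ 17 · 24 · 10 · 15 · 31 = 1897200.
1897200 mod 43 = 40, so 31^55 ≡ 40 (mod 43).

40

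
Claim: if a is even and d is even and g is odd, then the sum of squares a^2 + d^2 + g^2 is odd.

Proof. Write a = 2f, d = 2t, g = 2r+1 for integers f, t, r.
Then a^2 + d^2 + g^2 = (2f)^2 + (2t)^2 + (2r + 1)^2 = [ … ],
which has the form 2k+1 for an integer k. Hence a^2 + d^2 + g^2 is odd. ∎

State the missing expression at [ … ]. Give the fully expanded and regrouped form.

2(2f^2 + 2r^2 + 2r + 2t^2) + 1

(2f)^2 + (2t)^2 + (2r + 1)^2 = 4f^2 + 4r^2 + 4r + 4t^2 + 1
= 2(2f^2 + 2r^2 + 2r + 2t^2) + 1.
Since 2f^2 + 2r^2 + 2r + 2t^2 is an integer, the sum of squares is of the form 2k+1 for an integer k.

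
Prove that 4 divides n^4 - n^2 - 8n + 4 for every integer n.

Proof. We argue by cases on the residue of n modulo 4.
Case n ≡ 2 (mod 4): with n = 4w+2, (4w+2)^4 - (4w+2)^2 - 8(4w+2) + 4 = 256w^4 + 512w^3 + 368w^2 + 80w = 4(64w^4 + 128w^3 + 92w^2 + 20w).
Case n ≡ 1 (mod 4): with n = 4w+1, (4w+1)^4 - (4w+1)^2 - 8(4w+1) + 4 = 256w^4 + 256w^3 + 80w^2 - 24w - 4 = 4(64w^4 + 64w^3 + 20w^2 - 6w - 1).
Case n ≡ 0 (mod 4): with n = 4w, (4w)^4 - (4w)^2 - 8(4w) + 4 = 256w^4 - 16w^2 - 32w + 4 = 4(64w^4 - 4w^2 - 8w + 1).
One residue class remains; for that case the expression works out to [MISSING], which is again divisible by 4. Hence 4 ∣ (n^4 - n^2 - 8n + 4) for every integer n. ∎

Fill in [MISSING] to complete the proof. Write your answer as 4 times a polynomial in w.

The residues treated are {2, 1, 0}, so the missing case is n ≡ 3 (mod 4); write n = 4w+3.
Then (4w+3)^4 - (4w+3)^2 - 8(4w+3) + 4 = 256w^4 + 768w^3 + 848w^2 + 376w + 52 = 4(64w^4 + 192w^3 + 212w^2 + 94w + 13).

4(64w^4 + 192w^3 + 212w^2 + 94w + 13)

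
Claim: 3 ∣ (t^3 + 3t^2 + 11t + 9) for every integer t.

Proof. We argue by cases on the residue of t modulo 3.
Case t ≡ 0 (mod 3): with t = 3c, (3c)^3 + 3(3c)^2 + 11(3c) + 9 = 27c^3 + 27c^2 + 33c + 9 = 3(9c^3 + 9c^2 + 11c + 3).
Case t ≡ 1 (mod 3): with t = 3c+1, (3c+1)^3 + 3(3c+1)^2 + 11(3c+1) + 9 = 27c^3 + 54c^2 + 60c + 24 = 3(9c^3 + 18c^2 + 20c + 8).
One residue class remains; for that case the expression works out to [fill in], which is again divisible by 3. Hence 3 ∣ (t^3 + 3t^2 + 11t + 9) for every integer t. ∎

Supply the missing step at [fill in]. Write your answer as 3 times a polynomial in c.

3(9c^3 + 27c^2 + 35c + 17)

Only t ≡ 2 (mod 3) is unaccounted for. Put t = 3c+2:
(3c+2)^3 + 3(3c+2)^2 + 11(3c+2) + 9 expands to 27c^3 + 81c^2 + 105c + 51,
and factoring out 3 leaves 3(9c^3 + 27c^2 + 35c + 17).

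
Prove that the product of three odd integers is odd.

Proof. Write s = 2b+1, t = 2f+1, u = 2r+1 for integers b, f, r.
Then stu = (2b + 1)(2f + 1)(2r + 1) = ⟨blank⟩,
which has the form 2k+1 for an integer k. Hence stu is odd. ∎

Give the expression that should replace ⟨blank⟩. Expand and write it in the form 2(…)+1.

(2b + 1)(2f + 1)(2r + 1) = 8bfr + 4bf + 4br + 2b + 4fr + 2f + 2r + 1
= 2(4bfr + 2bf + 2br + b + 2fr + f + r) + 1.
Since 4bfr + 2bf + 2br + b + 2fr + f + r is an integer, the product is of the form 2k+1 for an integer k.

2(4bfr + 2bf + 2br + b + 2fr + f + r) + 1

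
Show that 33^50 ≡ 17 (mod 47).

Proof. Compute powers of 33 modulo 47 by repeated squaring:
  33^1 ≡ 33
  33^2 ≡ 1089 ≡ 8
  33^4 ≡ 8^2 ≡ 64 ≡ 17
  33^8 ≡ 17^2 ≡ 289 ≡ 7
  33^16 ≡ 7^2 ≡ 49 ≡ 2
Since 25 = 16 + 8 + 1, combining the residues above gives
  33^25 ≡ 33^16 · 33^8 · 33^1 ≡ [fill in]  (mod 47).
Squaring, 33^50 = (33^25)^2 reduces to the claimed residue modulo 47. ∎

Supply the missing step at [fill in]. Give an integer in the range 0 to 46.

Multiply the listed residues: 2 · 7 · 33 = 14 → 462.
Reducing modulo 47: 462 = 9·47 + 39, so 33^25 ≡ 39.

39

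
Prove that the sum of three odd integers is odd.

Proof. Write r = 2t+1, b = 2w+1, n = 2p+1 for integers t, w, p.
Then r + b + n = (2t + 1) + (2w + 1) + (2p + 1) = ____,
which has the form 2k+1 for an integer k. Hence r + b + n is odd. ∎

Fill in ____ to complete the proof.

2(p + t + w + 1) + 1

(2t + 1) + (2w + 1) + (2p + 1) = 2p + 2t + 2w + 3
= 2(p + t + w + 1) + 1.
Since p + t + w + 1 is an integer, the sum is of the form 2k+1 for an integer k.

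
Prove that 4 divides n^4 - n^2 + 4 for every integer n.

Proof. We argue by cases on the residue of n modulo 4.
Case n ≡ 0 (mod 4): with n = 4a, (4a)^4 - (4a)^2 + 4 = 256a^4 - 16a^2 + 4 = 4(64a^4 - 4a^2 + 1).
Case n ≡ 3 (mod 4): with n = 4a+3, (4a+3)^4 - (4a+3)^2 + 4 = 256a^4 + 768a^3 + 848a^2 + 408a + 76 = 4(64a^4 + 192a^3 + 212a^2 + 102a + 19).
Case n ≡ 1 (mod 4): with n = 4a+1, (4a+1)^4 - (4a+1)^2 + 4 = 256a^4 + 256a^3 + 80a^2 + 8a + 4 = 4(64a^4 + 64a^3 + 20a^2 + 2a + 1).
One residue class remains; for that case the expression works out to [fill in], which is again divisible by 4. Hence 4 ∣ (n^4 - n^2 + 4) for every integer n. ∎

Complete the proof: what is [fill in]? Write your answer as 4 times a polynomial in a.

The residues treated are {0, 3, 1}, so the missing case is n ≡ 2 (mod 4); write n = 4a+2.
Then (4a+2)^4 - (4a+2)^2 + 4 = 256a^4 + 512a^3 + 368a^2 + 112a + 16 = 4(64a^4 + 128a^3 + 92a^2 + 28a + 4).

4(64a^4 + 128a^3 + 92a^2 + 28a + 4)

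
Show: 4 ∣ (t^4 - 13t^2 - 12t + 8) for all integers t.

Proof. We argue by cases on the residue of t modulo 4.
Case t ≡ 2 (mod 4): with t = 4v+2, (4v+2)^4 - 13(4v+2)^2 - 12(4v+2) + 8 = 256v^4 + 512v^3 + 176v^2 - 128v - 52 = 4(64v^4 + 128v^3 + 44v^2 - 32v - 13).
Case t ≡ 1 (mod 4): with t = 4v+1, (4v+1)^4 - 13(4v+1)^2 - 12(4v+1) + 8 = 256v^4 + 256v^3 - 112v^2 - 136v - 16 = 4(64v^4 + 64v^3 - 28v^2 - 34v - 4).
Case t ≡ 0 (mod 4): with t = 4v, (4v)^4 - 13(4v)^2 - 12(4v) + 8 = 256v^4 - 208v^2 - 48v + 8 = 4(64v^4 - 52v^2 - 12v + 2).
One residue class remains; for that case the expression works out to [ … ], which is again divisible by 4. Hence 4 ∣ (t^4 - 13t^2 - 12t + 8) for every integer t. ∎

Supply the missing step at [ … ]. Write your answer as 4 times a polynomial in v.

4(64v^4 + 192v^3 + 164v^2 + 18v - 16)

Only t ≡ 3 (mod 4) is unaccounted for. Put t = 4v+3:
(4v+3)^4 - 13(4v+3)^2 - 12(4v+3) + 8 expands to 256v^4 + 768v^3 + 656v^2 + 72v - 64,
and factoring out 4 leaves 4(64v^4 + 192v^3 + 164v^2 + 18v - 16).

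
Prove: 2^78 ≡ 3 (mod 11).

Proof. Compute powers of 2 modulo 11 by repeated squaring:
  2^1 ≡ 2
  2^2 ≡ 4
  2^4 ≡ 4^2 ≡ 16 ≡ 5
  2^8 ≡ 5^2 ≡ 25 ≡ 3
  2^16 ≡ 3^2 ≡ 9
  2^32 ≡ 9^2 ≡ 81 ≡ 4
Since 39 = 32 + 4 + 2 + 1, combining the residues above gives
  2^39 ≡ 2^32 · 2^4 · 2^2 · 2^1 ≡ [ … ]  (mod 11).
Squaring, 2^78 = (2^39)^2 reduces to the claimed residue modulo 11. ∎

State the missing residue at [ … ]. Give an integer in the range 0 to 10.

6

Multiply the listed residues: 4 · 5 · 4 · 2 = 20 → 80 → 160.
Reducing modulo 11: 160 = 14·11 + 6, so 2^39 ≡ 6.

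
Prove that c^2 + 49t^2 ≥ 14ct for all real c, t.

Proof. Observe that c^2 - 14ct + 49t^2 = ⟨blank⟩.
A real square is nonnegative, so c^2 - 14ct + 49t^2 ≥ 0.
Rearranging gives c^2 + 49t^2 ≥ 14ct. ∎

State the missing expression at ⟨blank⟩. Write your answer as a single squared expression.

(c - 7t)^2

The leading and trailing coefficients are 1^2 and 7^2, and 14 = 2·1·7, so the trinomial is (c - 7t)^2.
Hence c^2 - 14ct + 49t^2 ≥ 0.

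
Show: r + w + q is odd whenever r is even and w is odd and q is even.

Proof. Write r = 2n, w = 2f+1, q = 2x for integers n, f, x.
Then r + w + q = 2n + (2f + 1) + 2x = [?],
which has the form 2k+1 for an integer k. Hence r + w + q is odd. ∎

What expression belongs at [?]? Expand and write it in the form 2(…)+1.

2(f + n + x) + 1

Expanding: 2n + (2f + 1) + 2x = 2f + 2n + 2x + 1.
Every term except the constant is even, so this is 2(f + n + x) + 1,
and f + n + x ∈ ℤ gives the required form.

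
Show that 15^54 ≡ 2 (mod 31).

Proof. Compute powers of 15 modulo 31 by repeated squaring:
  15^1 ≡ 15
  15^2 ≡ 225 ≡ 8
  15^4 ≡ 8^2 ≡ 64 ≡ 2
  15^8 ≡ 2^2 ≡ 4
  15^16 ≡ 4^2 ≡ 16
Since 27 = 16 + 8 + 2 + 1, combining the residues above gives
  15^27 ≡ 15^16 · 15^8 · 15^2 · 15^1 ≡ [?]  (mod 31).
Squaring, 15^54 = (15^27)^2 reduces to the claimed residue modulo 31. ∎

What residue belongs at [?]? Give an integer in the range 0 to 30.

23

Multiply the listed residues: 16 · 4 · 8 · 15 = 64 → 512 → 7680.
Reducing modulo 31: 7680 = 247·31 + 23, so 15^27 ≡ 23.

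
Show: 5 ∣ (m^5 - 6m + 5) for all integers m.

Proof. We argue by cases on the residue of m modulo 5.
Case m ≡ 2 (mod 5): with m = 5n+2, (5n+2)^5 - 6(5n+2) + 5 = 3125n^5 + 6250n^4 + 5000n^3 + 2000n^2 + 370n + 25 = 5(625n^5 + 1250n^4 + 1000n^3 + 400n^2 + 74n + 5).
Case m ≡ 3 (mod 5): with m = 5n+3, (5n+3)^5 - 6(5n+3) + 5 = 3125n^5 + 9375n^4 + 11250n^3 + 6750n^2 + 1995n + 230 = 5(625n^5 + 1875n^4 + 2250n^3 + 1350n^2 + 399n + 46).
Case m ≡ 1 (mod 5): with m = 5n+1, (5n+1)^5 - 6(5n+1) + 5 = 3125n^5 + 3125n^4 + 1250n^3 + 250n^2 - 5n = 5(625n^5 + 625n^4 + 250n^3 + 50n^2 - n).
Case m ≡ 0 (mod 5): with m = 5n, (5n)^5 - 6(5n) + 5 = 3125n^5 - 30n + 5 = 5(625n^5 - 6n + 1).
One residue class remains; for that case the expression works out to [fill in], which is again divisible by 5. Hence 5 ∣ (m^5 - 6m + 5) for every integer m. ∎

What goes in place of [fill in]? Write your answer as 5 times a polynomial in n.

5(625n^5 + 2500n^4 + 4000n^3 + 3200n^2 + 1274n + 201)

Only m ≡ 4 (mod 5) is unaccounted for. Put m = 5n+4:
(5n+4)^5 - 6(5n+4) + 5 expands to 3125n^5 + 12500n^4 + 20000n^3 + 16000n^2 + 6370n + 1005,
and factoring out 5 leaves 5(625n^5 + 2500n^4 + 4000n^3 + 3200n^2 + 1274n + 201).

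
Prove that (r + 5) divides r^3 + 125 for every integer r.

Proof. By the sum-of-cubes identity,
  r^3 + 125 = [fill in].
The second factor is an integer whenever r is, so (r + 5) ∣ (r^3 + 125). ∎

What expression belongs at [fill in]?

a^3 + b^3 = (a + b)(a^2 - ab + b^2). With a = r, b = 5:
r^3 + 125 = (r + 5)(r^2 - 5r + 25).

(r + 5)(r^2 - 5r + 25)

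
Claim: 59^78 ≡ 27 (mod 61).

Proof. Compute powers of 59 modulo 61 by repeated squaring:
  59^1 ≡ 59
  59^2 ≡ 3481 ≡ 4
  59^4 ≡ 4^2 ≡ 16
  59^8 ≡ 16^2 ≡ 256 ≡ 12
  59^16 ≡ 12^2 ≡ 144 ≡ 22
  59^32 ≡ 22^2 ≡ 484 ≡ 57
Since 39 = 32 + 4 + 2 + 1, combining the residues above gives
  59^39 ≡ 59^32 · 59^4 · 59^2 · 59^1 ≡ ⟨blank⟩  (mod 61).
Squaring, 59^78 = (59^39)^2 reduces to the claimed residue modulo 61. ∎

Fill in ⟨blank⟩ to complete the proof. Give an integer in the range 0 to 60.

59^32 · 59^4 · 59^2 · 59^1 ≡ 57 · 16 · 4 · 59 = 215232.
215232 mod 61 = 24, so 59^39 ≡ 24 (mod 61).

24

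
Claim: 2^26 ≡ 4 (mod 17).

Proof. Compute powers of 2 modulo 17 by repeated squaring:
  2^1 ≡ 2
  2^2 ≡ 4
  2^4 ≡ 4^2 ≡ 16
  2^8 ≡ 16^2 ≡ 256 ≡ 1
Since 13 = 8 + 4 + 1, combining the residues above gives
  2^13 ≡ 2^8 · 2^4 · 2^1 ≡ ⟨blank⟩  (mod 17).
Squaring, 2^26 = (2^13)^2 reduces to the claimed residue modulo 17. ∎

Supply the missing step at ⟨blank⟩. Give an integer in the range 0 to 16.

2^8 · 2^4 · 2^1 ≡ 1 · 16 · 2 = 32.
32 mod 17 = 15, so 2^13 ≡ 15 (mod 17).

15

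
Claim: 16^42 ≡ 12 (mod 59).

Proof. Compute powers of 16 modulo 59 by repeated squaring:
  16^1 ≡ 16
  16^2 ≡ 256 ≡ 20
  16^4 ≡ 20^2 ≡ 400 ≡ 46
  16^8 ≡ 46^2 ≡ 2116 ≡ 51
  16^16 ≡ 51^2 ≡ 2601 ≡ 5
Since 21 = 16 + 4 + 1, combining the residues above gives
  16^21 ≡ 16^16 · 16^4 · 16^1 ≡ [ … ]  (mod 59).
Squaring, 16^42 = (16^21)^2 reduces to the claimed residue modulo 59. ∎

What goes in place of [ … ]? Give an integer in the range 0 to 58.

Multiply the listed residues: 5 · 46 · 16 = 230 → 3680.
Reducing modulo 59: 3680 = 62·59 + 22, so 16^21 ≡ 22.

22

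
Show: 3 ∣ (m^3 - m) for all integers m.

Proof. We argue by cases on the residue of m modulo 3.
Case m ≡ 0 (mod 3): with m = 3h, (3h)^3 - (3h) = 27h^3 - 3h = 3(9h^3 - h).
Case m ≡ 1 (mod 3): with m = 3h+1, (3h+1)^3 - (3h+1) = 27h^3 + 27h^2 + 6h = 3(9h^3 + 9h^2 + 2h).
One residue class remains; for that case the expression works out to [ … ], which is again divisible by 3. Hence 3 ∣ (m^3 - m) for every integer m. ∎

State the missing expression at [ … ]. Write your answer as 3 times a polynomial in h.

Only m ≡ 2 (mod 3) is unaccounted for. Put m = 3h+2:
(3h+2)^3 - (3h+2) expands to 27h^3 + 54h^2 + 33h + 6,
and factoring out 3 leaves 3(9h^3 + 18h^2 + 11h + 2).

3(9h^3 + 18h^2 + 11h + 2)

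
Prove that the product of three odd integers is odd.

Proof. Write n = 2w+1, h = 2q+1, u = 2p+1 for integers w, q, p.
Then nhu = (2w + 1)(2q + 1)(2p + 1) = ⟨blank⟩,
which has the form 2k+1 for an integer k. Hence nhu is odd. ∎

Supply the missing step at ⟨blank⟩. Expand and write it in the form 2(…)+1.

(2w + 1)(2q + 1)(2p + 1) = 8pqw + 4pq + 4pw + 2p + 4qw + 2q + 2w + 1
= 2(4pqw + 2pq + 2pw + p + 2qw + q + w) + 1.
Since 4pqw + 2pq + 2pw + p + 2qw + q + w is an integer, the product is of the form 2k+1 for an integer k.

2(4pqw + 2pq + 2pw + p + 2qw + q + w) + 1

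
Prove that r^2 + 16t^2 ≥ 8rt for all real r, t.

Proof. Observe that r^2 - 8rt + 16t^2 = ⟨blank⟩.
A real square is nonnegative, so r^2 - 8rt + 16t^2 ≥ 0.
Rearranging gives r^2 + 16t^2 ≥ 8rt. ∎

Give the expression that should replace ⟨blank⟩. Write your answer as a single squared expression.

The leading and trailing coefficients are 1^2 and 4^2, and 8 = 2·1·4, so the trinomial is (r - 4t)^2.
Hence r^2 - 8rt + 16t^2 ≥ 0.

(r - 4t)^2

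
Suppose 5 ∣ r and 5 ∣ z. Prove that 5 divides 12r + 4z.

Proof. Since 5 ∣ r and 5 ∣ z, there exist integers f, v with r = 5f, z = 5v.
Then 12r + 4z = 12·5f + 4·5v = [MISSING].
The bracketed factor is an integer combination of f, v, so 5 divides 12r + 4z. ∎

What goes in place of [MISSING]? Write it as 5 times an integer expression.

Pull the common 5 out of every term: 12·5f + 4·5v = 5(12f + 4v).
12f + 4v is an integer, which exhibits the divisibility.

5(12f + 4v)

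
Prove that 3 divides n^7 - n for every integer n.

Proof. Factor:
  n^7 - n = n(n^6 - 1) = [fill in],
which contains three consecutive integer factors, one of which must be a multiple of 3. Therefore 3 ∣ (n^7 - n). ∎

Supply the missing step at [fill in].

n^6 - 1 = (n^2 - 1)(n^4 + n^2 + 1), and n^2 - 1 = (n-1)(n+1).
So n(n^6 - 1) = (n - 1)n(n + 1)(n^4 + n^2 + 1).

(n - 1)n(n + 1)(n^4 + n^2 + 1)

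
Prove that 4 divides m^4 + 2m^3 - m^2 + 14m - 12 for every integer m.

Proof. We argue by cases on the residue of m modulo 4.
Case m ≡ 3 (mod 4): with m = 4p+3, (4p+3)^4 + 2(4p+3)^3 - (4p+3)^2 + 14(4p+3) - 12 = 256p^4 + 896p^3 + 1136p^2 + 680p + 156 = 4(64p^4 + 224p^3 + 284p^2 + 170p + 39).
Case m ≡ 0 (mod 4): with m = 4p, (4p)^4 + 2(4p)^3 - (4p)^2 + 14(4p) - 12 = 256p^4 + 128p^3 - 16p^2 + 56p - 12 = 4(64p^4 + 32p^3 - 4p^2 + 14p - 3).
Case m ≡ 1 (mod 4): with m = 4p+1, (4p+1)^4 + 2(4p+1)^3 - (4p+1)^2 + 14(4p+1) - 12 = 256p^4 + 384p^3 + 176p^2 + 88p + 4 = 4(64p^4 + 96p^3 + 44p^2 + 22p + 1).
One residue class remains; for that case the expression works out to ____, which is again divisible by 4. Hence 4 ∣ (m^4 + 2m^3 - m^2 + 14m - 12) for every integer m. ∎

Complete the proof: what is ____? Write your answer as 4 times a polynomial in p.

Only m ≡ 2 (mod 4) is unaccounted for. Put m = 4p+2:
(4p+2)^4 + 2(4p+2)^3 - (4p+2)^2 + 14(4p+2) - 12 expands to 256p^4 + 640p^3 + 560p^2 + 264p + 44,
and factoring out 4 leaves 4(64p^4 + 160p^3 + 140p^2 + 66p + 11).

4(64p^4 + 160p^3 + 140p^2 + 66p + 11)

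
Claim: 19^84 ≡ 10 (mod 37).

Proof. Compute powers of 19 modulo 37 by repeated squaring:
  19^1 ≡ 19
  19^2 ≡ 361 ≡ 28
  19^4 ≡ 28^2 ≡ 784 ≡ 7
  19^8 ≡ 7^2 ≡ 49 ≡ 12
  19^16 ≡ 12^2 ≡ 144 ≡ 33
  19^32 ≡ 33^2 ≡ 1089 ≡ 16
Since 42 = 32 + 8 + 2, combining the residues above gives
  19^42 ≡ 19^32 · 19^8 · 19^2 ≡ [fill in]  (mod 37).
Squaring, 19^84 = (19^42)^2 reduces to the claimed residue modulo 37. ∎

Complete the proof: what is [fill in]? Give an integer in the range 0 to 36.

19^32 · 19^8 · 19^2 ≡ 16 · 12 · 28 = 5376.
5376 mod 37 = 11, so 19^42 ≡ 11 (mod 37).

11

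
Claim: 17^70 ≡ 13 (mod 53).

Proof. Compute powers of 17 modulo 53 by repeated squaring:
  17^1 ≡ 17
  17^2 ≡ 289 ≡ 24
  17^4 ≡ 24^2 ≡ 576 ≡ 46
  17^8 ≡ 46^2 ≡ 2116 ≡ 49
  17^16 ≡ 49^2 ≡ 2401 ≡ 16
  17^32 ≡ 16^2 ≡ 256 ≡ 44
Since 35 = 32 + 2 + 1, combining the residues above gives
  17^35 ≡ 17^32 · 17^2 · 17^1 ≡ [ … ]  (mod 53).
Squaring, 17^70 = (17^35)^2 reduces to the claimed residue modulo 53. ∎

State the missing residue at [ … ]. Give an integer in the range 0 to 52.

Multiply the listed residues: 44 · 24 · 17 = 1056 → 17952.
Reducing modulo 53: 17952 = 338·53 + 38, so 17^35 ≡ 38.

38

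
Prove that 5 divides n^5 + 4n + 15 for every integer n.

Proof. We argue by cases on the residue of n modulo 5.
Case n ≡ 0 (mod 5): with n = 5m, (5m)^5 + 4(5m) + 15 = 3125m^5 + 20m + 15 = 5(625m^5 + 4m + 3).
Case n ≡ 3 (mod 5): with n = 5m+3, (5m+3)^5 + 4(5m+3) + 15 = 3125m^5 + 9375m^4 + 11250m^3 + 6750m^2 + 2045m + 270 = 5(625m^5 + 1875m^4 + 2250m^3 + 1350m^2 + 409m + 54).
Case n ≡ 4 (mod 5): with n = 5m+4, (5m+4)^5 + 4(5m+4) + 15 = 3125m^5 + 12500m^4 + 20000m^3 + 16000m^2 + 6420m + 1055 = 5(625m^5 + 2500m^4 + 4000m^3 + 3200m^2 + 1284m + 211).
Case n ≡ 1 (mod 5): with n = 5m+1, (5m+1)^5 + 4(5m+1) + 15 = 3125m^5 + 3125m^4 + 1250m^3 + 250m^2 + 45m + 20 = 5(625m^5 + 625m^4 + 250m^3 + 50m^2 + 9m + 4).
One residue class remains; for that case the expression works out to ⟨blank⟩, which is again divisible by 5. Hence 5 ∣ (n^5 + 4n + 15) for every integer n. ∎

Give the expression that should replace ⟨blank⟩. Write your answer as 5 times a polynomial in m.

5(625m^5 + 1250m^4 + 1000m^3 + 400m^2 + 84m + 11)

Only n ≡ 2 (mod 5) is unaccounted for. Put n = 5m+2:
(5m+2)^5 + 4(5m+2) + 15 expands to 3125m^5 + 6250m^4 + 5000m^3 + 2000m^2 + 420m + 55,
and factoring out 5 leaves 5(625m^5 + 1250m^4 + 1000m^3 + 400m^2 + 84m + 11).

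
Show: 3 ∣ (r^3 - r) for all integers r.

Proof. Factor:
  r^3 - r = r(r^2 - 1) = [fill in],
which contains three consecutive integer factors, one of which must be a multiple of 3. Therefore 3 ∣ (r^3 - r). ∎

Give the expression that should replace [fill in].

r(r^2 - 1) = r(r - 1)(r + 1) = (r - 1)r(r + 1).
These three factors are consecutive integers, so their product is divisible by 3.

(r - 1)r(r + 1)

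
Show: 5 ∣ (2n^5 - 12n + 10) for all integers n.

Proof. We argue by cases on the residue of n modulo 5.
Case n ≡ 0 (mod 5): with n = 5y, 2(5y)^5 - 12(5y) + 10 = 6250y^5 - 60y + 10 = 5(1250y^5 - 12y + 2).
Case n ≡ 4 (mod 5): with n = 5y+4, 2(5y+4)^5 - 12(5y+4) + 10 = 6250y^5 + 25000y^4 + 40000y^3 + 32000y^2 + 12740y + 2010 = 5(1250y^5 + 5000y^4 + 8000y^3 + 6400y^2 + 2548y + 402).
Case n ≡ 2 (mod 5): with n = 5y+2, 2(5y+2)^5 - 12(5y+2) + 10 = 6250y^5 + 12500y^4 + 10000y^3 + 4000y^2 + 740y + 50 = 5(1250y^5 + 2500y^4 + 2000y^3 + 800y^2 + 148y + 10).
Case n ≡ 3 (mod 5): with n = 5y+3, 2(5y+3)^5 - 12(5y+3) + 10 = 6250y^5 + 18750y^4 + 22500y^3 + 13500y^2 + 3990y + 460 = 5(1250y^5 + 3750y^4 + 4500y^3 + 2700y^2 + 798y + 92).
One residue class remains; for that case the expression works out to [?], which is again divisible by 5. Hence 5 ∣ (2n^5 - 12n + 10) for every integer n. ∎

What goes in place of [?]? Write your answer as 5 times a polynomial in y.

5(1250y^5 + 1250y^4 + 500y^3 + 100y^2 - 2y)

The residues treated are {0, 4, 2, 3}, so the missing case is n ≡ 1 (mod 5); write n = 5y+1.
Then 2(5y+1)^5 - 12(5y+1) + 10 = 6250y^5 + 6250y^4 + 2500y^3 + 500y^2 - 10y = 5(1250y^5 + 1250y^4 + 500y^3 + 100y^2 - 2y).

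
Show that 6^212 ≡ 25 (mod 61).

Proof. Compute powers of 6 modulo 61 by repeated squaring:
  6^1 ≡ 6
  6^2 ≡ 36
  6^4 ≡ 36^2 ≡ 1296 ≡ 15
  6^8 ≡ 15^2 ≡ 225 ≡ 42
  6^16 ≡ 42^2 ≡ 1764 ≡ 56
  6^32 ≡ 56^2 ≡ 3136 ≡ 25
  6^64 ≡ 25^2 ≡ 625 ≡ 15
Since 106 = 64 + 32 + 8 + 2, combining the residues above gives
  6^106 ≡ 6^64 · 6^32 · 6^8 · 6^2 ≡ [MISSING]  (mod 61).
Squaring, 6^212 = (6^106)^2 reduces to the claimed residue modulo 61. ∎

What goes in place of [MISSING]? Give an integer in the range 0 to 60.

5

6^64 · 6^32 · 6^8 · 6^2 ≡ 15 · 25 · 42 · 36 = 567000.
567000 mod 61 = 5, so 6^106 ≡ 5 (mod 61).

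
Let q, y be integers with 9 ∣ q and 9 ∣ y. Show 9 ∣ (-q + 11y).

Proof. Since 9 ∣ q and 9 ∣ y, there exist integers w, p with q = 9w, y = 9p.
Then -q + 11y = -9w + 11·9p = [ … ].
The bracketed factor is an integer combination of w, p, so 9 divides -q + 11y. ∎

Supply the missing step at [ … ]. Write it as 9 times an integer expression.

9(11p - w)

Each term has a factor of 9: -9w + 11·9p = 9·(11p - w).
Since 11p - w is an integer, 9 ∣ (-q + 11y).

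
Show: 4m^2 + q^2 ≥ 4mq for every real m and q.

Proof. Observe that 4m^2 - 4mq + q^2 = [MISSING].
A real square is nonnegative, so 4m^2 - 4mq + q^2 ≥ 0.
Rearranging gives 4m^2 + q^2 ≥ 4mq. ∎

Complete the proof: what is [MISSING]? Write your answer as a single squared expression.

4m^2 - 4mq + q^2 is a perfect-square trinomial: the outer terms are (2m)^2 and (q)^2, and the cross term is -2·2m·q.
So 4m^2 - 4mq + q^2 = (2m - q)^2 ≥ 0.

(2m - q)^2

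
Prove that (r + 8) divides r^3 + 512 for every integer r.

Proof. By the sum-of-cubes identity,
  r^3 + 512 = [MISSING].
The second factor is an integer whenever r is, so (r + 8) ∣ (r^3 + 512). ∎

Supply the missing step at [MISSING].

a^3 + b^3 = (a + b)(a^2 - ab + b^2). With a = r, b = 8:
r^3 + 512 = (r + 8)(r^2 - 8r + 64).

(r + 8)(r^2 - 8r + 64)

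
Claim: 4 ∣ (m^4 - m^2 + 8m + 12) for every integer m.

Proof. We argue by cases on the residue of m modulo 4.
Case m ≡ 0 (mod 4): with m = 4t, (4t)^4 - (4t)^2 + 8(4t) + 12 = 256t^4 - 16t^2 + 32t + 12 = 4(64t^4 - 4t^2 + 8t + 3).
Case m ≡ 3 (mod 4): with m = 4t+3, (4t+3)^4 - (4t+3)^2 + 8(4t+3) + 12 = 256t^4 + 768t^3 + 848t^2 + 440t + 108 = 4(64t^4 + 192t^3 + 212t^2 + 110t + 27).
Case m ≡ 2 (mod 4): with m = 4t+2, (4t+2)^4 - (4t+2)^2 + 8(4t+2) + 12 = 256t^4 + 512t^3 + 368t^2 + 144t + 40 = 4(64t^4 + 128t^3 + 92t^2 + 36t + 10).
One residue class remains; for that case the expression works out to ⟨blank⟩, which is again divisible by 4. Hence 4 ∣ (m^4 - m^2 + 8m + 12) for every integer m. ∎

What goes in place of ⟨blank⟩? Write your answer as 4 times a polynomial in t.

The residues treated are {0, 3, 2}, so the missing case is m ≡ 1 (mod 4); write m = 4t+1.
Then (4t+1)^4 - (4t+1)^2 + 8(4t+1) + 12 = 256t^4 + 256t^3 + 80t^2 + 40t + 20 = 4(64t^4 + 64t^3 + 20t^2 + 10t + 5).

4(64t^4 + 64t^3 + 20t^2 + 10t + 5)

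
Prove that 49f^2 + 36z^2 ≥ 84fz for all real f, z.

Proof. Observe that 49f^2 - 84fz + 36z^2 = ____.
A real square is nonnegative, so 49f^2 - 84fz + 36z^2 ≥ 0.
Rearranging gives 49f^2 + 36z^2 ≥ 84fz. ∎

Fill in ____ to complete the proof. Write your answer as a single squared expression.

(7f - 6z)^2

49f^2 - 84fz + 36z^2 is a perfect-square trinomial: the outer terms are (7f)^2 and (6z)^2, and the cross term is -2·7f·6z.
So 49f^2 - 84fz + 36z^2 = (7f - 6z)^2 ≥ 0.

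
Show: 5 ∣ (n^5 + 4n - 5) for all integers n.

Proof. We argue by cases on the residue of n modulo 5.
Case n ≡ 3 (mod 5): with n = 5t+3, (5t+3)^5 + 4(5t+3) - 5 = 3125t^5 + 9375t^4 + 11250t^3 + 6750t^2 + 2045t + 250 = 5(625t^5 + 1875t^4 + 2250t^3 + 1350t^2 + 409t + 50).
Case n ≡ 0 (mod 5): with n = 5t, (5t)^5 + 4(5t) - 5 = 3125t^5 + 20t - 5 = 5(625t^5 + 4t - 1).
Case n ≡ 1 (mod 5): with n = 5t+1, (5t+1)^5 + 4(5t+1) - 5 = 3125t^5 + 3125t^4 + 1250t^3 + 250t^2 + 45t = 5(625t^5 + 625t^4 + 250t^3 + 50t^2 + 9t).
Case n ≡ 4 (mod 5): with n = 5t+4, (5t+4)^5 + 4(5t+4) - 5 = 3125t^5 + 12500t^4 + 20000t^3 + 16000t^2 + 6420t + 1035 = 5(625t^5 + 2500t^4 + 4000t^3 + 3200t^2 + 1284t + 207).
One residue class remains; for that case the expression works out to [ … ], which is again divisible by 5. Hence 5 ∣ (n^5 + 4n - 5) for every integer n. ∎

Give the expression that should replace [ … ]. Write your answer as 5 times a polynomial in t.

5(625t^5 + 1250t^4 + 1000t^3 + 400t^2 + 84t + 7)

Only n ≡ 2 (mod 5) is unaccounted for. Put n = 5t+2:
(5t+2)^5 + 4(5t+2) - 5 expands to 3125t^5 + 6250t^4 + 5000t^3 + 2000t^2 + 420t + 35,
and factoring out 5 leaves 5(625t^5 + 1250t^4 + 1000t^3 + 400t^2 + 84t + 7).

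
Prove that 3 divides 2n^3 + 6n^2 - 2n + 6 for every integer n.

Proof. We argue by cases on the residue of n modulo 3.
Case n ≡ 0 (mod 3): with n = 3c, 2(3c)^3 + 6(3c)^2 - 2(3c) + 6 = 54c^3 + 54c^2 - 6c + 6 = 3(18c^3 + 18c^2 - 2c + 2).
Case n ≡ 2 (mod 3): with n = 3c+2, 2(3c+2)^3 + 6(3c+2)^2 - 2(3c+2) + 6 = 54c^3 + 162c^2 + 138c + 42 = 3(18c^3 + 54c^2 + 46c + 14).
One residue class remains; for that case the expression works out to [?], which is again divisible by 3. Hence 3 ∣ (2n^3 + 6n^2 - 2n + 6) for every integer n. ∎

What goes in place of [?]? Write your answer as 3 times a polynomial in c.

Only n ≡ 1 (mod 3) is unaccounted for. Put n = 3c+1:
2(3c+1)^3 + 6(3c+1)^2 - 2(3c+1) + 6 expands to 54c^3 + 108c^2 + 48c + 12,
and factoring out 3 leaves 3(18c^3 + 36c^2 + 16c + 4).

3(18c^3 + 36c^2 + 16c + 4)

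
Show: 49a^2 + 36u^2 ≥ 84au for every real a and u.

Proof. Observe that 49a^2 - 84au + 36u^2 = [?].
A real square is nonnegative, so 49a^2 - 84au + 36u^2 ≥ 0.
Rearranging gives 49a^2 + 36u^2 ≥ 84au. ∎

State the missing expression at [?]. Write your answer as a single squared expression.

(7a - 6u)^2

49a^2 - 84au + 36u^2 is a perfect-square trinomial: the outer terms are (7a)^2 and (6u)^2, and the cross term is -2·7a·6u.
So 49a^2 - 84au + 36u^2 = (7a - 6u)^2 ≥ 0.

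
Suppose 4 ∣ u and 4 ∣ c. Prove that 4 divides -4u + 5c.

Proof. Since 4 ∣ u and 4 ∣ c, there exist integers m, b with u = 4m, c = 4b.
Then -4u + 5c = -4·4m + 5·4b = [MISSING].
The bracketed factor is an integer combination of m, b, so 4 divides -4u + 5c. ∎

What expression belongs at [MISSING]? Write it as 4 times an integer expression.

Each term has a factor of 4: -4·4m + 5·4b = 4·(5b - 4m).
Since 5b - 4m is an integer, 4 ∣ (-4u + 5c).

4(5b - 4m)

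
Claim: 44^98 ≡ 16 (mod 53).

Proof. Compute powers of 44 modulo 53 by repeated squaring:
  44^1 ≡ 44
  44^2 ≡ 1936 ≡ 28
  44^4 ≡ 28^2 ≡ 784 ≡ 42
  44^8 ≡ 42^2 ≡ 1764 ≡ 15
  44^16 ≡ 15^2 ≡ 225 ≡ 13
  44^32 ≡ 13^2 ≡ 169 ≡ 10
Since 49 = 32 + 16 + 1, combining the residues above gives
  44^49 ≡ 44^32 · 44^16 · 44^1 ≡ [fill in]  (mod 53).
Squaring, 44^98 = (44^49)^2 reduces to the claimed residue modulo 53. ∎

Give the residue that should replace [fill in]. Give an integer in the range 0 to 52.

Multiply the listed residues: 10 · 13 · 44 = 130 → 5720.
Reducing modulo 53: 5720 = 107·53 + 49, so 44^49 ≡ 49.

49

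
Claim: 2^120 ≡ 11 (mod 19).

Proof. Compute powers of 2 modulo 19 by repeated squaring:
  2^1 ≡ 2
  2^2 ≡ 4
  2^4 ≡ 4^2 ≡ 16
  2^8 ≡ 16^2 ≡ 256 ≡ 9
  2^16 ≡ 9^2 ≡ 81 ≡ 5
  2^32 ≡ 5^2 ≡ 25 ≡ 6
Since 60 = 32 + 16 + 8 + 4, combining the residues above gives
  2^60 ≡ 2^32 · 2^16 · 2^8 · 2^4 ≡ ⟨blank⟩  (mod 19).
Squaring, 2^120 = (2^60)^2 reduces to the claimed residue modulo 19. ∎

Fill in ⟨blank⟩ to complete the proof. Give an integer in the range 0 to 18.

Multiply the listed residues: 6 · 5 · 9 · 16 = 30 → 270 → 4320.
Reducing modulo 19: 4320 = 227·19 + 7, so 2^60 ≡ 7.

7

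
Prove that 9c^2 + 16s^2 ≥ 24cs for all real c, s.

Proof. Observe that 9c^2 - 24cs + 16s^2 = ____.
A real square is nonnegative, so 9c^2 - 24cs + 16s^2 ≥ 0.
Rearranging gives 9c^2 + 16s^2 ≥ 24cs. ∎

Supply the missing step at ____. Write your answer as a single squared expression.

(3c - 4s)^2

9c^2 - 24cs + 16s^2 is a perfect-square trinomial: the outer terms are (3c)^2 and (4s)^2, and the cross term is -2·3c·4s.
So 9c^2 - 24cs + 16s^2 = (3c - 4s)^2 ≥ 0.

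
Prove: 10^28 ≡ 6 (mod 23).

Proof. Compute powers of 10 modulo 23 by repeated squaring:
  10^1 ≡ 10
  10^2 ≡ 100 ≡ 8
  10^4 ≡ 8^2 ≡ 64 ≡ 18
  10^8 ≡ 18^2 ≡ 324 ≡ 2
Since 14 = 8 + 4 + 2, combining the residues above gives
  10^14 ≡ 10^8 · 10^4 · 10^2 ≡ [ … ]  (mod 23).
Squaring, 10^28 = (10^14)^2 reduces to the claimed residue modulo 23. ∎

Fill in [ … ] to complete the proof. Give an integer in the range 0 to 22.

Multiply the listed residues: 2 · 18 · 8 = 36 → 288.
Reducing modulo 23: 288 = 12·23 + 12, so 10^14 ≡ 12.

12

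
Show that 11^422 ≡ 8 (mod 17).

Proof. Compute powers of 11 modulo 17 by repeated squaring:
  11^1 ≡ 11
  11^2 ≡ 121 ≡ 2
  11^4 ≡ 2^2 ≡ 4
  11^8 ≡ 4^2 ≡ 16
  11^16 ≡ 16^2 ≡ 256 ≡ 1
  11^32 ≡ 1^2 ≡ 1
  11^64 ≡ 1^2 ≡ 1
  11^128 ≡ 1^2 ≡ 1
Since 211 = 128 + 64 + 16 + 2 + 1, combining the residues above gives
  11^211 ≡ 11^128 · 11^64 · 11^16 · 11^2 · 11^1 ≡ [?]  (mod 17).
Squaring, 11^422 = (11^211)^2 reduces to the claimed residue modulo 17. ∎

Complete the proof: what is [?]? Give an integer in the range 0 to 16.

Multiply the listed residues: 1 · 1 · 1 · 2 · 11 = 1 → 1 → 2 → 22.
Reducing modulo 17: 22 = 1·17 + 5, so 11^211 ≡ 5.

5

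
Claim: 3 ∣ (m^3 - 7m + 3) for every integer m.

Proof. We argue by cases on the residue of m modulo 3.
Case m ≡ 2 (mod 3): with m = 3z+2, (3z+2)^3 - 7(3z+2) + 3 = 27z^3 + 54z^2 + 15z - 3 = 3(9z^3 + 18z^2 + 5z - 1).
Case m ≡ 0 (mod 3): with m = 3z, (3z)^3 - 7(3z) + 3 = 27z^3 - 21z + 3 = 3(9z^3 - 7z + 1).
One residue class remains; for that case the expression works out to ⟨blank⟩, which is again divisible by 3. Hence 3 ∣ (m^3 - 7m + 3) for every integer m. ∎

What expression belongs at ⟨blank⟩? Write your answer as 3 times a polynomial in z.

The residues treated are {2, 0}, so the missing case is m ≡ 1 (mod 3); write m = 3z+1.
Then (3z+1)^3 - 7(3z+1) + 3 = 27z^3 + 27z^2 - 12z - 3 = 3(9z^3 + 9z^2 - 4z - 1).

3(9z^3 + 9z^2 - 4z - 1)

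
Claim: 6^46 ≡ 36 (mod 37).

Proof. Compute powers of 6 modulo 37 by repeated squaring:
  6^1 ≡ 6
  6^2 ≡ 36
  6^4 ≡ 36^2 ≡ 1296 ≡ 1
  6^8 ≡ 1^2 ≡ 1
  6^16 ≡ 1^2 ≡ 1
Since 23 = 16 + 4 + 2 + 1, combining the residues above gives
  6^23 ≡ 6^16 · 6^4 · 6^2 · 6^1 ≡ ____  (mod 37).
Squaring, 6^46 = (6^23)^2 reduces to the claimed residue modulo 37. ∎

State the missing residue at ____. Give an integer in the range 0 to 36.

Multiply the listed residues: 1 · 1 · 36 · 6 = 1 → 36 → 216.
Reducing modulo 37: 216 = 5·37 + 31, so 6^23 ≡ 31.

31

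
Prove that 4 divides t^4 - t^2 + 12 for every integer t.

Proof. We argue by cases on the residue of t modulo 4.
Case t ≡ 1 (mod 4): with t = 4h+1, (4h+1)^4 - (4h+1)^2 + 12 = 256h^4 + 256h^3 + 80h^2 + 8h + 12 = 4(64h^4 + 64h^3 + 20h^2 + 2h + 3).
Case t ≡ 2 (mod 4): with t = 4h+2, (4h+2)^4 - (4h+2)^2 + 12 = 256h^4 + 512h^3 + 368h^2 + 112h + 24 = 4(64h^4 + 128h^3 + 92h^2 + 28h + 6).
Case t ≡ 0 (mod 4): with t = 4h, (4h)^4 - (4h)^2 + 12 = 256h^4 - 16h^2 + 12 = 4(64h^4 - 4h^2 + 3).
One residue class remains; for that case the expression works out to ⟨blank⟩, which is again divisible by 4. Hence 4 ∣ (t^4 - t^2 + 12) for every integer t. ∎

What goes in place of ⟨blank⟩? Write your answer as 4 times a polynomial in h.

4(64h^4 + 192h^3 + 212h^2 + 102h + 21)

Only t ≡ 3 (mod 4) is unaccounted for. Put t = 4h+3:
(4h+3)^4 - (4h+3)^2 + 12 expands to 256h^4 + 768h^3 + 848h^2 + 408h + 84,
and factoring out 4 leaves 4(64h^4 + 192h^3 + 212h^2 + 102h + 21).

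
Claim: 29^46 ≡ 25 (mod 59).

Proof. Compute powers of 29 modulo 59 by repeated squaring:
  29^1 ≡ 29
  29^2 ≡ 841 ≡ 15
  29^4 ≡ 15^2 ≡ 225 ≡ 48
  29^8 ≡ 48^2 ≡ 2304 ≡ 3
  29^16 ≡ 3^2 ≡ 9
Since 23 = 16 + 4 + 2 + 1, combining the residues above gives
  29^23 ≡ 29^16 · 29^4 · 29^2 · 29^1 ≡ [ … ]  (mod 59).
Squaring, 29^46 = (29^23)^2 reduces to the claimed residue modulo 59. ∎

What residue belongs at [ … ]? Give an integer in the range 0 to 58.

5

29^16 · 29^4 · 29^2 · 29^1 ≡ 9 · 48 · 15 · 29 = 187920.
187920 mod 59 = 5, so 29^23 ≡ 5 (mod 59).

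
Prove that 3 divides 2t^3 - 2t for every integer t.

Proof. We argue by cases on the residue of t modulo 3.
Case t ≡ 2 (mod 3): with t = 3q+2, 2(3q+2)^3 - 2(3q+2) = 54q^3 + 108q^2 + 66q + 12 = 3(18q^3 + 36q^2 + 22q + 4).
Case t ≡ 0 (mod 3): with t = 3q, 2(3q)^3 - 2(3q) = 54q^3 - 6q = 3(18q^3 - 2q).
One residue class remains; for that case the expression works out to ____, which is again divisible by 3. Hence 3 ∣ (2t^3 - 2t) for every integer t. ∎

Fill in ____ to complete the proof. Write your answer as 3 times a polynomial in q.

Only t ≡ 1 (mod 3) is unaccounted for. Put t = 3q+1:
2(3q+1)^3 - 2(3q+1) expands to 54q^3 + 54q^2 + 12q,
and factoring out 3 leaves 3(18q^3 + 18q^2 + 4q).

3(18q^3 + 18q^2 + 4q)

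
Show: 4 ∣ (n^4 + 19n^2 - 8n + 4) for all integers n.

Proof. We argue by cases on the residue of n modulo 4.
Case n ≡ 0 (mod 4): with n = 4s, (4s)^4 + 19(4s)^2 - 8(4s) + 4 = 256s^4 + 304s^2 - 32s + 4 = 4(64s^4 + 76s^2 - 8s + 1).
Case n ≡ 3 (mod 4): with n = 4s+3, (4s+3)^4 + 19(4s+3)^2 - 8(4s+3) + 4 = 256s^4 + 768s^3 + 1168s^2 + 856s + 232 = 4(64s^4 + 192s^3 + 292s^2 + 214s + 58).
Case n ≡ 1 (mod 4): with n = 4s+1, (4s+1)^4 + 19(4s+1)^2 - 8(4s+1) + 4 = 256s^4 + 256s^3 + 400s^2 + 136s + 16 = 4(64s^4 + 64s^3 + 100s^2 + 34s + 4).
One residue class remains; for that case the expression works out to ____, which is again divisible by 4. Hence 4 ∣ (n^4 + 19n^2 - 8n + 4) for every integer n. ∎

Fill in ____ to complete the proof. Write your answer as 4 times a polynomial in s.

4(64s^4 + 128s^3 + 172s^2 + 100s + 20)

Only n ≡ 2 (mod 4) is unaccounted for. Put n = 4s+2:
(4s+2)^4 + 19(4s+2)^2 - 8(4s+2) + 4 expands to 256s^4 + 512s^3 + 688s^2 + 400s + 80,
and factoring out 4 leaves 4(64s^4 + 128s^3 + 172s^2 + 100s + 20).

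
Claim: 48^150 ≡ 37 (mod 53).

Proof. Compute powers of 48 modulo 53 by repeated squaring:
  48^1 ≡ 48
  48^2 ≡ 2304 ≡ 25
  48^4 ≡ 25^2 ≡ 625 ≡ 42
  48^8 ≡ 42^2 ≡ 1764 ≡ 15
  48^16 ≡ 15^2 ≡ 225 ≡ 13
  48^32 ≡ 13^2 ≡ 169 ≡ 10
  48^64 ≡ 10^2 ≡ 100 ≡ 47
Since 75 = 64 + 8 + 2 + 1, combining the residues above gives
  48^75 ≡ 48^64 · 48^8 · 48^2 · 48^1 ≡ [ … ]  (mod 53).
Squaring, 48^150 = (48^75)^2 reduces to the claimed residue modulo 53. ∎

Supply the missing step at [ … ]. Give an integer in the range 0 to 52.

48^64 · 48^8 · 48^2 · 48^1 ≡ 47 · 15 · 25 · 48 = 846000.
846000 mod 53 = 14, so 48^75 ≡ 14 (mod 53).

14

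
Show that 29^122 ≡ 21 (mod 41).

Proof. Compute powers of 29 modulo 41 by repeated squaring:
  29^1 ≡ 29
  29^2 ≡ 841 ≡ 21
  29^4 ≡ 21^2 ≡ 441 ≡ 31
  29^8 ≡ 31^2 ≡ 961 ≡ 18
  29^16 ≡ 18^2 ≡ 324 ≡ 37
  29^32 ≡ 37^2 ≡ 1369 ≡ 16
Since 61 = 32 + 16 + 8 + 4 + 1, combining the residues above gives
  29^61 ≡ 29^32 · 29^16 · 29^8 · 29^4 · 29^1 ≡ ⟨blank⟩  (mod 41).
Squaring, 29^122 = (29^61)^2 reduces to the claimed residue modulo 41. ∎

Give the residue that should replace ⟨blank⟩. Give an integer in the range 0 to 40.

29^32 · 29^16 · 29^8 · 29^4 · 29^1 ≡ 16 · 37 · 18 · 31 · 29 = 9579744.
9579744 mod 41 = 12, so 29^61 ≡ 12 (mod 41).

12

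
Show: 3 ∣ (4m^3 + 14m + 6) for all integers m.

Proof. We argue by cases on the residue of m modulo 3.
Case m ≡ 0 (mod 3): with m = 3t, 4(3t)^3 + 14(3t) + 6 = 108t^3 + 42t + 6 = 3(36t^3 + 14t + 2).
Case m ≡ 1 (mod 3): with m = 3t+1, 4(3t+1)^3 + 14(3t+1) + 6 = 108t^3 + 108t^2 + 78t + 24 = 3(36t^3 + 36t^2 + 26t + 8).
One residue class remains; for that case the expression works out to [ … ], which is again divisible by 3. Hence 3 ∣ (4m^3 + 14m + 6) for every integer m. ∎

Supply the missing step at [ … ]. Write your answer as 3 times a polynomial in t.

The residues treated are {0, 1}, so the missing case is m ≡ 2 (mod 3); write m = 3t+2.
Then 4(3t+2)^3 + 14(3t+2) + 6 = 108t^3 + 216t^2 + 186t + 66 = 3(36t^3 + 72t^2 + 62t + 22).

3(36t^3 + 72t^2 + 62t + 22)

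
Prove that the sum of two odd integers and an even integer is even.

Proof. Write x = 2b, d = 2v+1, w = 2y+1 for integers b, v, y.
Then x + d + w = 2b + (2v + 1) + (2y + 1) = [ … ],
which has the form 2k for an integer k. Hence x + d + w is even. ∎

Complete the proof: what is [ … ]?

2b + (2v + 1) + (2y + 1) = 2b + 2v + 2y + 2
= 2(b + v + y + 1).
Since b + v + y + 1 is an integer, the sum is of the form 2k for an integer k.

2(b + v + y + 1)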